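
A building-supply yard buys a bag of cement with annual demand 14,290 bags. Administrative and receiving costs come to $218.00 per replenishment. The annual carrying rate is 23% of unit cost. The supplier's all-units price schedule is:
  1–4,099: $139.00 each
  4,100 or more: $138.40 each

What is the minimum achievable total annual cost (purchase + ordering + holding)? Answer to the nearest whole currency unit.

TC* ≈ $2,000,423

Holding cost per unit per year at price C is H = 0.23·C.
For each price level, check whether its EOQ is feasible; otherwise the best quantity at that price is the breakpoint.
EOQ at $139.00 = 441.5 (feasible in tier 1): TC = 14,290×$139.00 + (14,290/441.5)×218 + (441.5/2)×0.23×$139.00 = $2,000,423.37.
EOQ at $138.40 = 442.4 < 4100, so use break Q=4100: TC = 14,290×$138.40 + (14,290/4100.0)×218 + (4100.0/2)×0.23×$138.40 = $2,043,751.41.
Lowest total cost among the candidates is at Q = 441.5.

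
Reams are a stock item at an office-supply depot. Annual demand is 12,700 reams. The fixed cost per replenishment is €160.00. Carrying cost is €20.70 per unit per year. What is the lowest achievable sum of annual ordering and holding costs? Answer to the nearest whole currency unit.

TC* ≈ €9,172

Q* = √(2DS/H) = √(2 × 12,700 × 160 / 20.7) ≈ 443.09.
At the optimum the two cost components are equal, so total cost = 2·(Q*/2)H = Q*·H.
Minimum total = √(2DSH) = √(2 × 12,700 × 160 × 20.7) ≈ 9171.957.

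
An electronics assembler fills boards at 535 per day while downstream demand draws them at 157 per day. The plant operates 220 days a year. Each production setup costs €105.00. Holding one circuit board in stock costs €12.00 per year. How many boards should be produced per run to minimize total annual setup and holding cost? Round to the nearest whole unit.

Annual demand D = 157 × 220 = 34,540.
Production build-up factor (1 − d/p) = 1 − 157/535 = 0.7065.
Q* = √(2DS / (H(1 − d/p))) = √(2 × 34,540 × 105 / (12 × 0.7065)).
= √(7,253,400 / 8.4785) ≈ 924.935.

Q* ≈ 925 boards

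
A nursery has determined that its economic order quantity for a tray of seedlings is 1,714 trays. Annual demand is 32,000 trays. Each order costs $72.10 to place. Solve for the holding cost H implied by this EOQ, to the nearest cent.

The basic EOQ model gives Q* = √(2DS/H); rearrange for the unknown.
From Q* = √(2DS/H): H = 2DS / Q*² = 2 × 32,000 × 72.1 / 1,714² = 1.5707.

H ≈ $1.57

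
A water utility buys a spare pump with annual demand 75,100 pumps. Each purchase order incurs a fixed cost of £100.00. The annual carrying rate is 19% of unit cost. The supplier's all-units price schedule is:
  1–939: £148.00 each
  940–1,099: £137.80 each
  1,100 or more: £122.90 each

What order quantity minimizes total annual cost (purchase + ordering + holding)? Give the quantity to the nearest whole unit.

Holding cost per unit per year at price C is H = 0.19·C.
For each price level, check whether its EOQ is feasible; otherwise the best quantity at that price is the breakpoint.
EOQ at £148.00 = 730.8 (feasible in tier 1): TC = 75,100×£148.00 + (75,100/730.8)×100 + (730.8/2)×0.19×£148.00 = £11,135,351.46.
EOQ at £137.80 = 757.4 < 940, so use break Q=940: TC = 75,100×£137.80 + (75,100/940.0)×100 + (940.0/2)×0.19×£137.80 = £10,369,074.90.
EOQ at £122.90 = 802.0 < 1100, so use break Q=1100: TC = 75,100×£122.90 + (75,100/1100.0)×100 + (1100.0/2)×0.19×£122.90 = £9,249,460.32.
Lowest total cost is £9,249,460.32 at Q = 1100.0.

Q* ≈ 1,100 pumps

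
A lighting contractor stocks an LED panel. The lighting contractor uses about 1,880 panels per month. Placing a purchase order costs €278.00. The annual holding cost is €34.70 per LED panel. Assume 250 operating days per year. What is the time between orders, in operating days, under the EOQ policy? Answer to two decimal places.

Annual demand D = 1,880 × 12 = 22,560.
The optimal lot size = √(2DS/H) = √(2 × 22,560 × 278 / 34.7) ≈ 601.23.
Cycle time = Q*/D × 250 = 601.23 / 22,560 × 250 ≈ 6.663 days.

T ≈ 6.66 days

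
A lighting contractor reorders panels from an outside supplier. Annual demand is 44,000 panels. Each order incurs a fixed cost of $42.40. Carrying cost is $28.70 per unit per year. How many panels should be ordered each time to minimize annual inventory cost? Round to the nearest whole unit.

Q* ≈ 361 panels

EOQ = √(2DS / H) = √(2 × 44,000 × 42.4 / 28.7).
= √(3,731,200 / 28.7) = √130,006.9686 ≈ 360.565.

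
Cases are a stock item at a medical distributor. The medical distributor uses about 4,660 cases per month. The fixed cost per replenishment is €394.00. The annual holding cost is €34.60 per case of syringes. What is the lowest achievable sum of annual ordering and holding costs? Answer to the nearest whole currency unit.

TC* ≈ €39,047

Annual demand D = 4,660 × 12 = 55,920.
The optimal lot size = √(2DS/H) = √(2 × 55,920 × 394 / 34.6) ≈ 1128.52.
At the optimum the two cost components are equal, so total cost = 2·(Q*/2)H = Q*·H.
Minimum total = √(2DSH) = √(2 × 55,920 × 394 × 34.6) ≈ 39046.736.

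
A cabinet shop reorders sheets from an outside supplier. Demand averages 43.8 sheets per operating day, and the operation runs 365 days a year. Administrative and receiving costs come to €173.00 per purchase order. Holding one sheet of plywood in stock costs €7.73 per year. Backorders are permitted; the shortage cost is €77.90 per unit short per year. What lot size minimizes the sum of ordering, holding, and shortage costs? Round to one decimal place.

Annual demand D = 43.8 × 365 = 15,987.
With planned backorders, Q* = √(2DS/H) · √((H+B)/B).
√(2DS/H) = √(2 × 15,987 × 173 / 7.73) = 845.925.
√((H+B)/B) = √((7.73+77.9)/77.9) = 1.0484.
Q* ≈ 886.903.

Q* ≈ 886.9 sheets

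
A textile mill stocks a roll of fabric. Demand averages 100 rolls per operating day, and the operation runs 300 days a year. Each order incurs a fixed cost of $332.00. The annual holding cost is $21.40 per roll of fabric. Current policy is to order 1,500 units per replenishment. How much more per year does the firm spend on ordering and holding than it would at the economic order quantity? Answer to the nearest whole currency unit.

Annual demand D = 100 × 300 = 30,000.
EOQ = √(2DS/H) = √(2 × 30,000 × 332 / 21.4) ≈ 964.80.
Cost at Q* = (D/Q*)S + (Q*/2)H = √(2DSH) ≈ $20,646.74.
Cost at Q = 1,500: (30,000/1,500)×332 + (1,500/2)×21.4 = $6,640.00 + $16,050.00 = $22,690.00.
Excess = $22,690.00 − $20,646.74 = $2,043.26.

Extra cost ≈ $2,043 per year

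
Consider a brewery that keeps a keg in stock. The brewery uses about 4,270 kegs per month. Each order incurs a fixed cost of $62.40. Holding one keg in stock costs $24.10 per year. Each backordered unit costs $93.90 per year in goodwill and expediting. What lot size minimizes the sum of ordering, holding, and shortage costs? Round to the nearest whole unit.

Q* ≈ 577 kegs

Annual demand D = 4,270 × 12 = 51,240.
With planned backorders, Q* = √(2DS/H) · √((H+B)/B).
√(2DS/H) = √(2 × 51,240 × 62.4 / 24.1) = 515.114.
√((H+B)/B) = √((24.1+93.9)/93.9) = 1.1210.
Q* ≈ 577.446.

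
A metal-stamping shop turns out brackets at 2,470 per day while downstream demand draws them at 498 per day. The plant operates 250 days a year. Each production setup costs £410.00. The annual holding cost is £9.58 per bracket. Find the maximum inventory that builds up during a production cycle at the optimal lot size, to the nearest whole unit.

Annual demand D = 498 × 250 = 124,500.
Production build-up factor (1 − d/p) = 1 − 498/2,470 = 0.7984.
Q* = √(2DS / (H(1 − d/p))) = √(2 × 124,500 × 410 / (9.58 × 0.7984)).
= √(102,090,000 / 7.6485) ≈ 3653.456.
Maximum inventory = Q*(1 − d/p) = 3653.456 × 0.7984 ≈ 2916.848.

I_max ≈ 2,917 brackets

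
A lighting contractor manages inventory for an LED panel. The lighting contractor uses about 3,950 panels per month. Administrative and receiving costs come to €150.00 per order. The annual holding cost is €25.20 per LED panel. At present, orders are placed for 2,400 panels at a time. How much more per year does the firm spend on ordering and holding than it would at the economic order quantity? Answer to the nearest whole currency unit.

Extra cost ≈ €14,273 per year

Annual demand D = 3,950 × 12 = 47,400.
EOQ = √(2DS/H) = √(2 × 47,400 × 150 / 25.2) ≈ 751.19.
Cost at Q* = (D/Q*)S + (Q*/2)H = √(2DSH) ≈ €18,929.98.
Cost at Q = 2,400: (47,400/2,400)×150 + (2,400/2)×25.2 = €2,962.50 + €30,240.00 = €33,202.50.
Excess = €33,202.50 − €18,929.98 = €14,272.52.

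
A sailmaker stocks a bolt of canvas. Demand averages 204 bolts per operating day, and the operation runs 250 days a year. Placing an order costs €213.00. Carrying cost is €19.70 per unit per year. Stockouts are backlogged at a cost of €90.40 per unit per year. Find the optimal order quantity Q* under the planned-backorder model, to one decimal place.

Q* ≈ 1,159.0 bolts

Annual demand D = 204 × 250 = 51,000.
With planned backorders, Q* = √(2DS/H) · √((H+B)/B).
√(2DS/H) = √(2 × 51,000 × 213 / 19.7) = 1050.163.
√((H+B)/B) = √((19.7+90.4)/90.4) = 1.1036.
Q* ≈ 1158.954.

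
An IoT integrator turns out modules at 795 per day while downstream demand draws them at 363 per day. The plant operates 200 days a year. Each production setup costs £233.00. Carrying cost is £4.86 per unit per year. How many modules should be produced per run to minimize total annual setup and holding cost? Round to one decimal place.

Q* ≈ 3,579.2 modules

Annual demand D = 363 × 200 = 72,600.
Production build-up factor (1 − d/p) = 1 − 363/795 = 0.5434.
Q* = √(2DS / (H(1 − d/p))) = √(2 × 72,600 × 233 / (4.86 × 0.5434)).
= √(33,831,600 / 2.6409) ≈ 3579.191.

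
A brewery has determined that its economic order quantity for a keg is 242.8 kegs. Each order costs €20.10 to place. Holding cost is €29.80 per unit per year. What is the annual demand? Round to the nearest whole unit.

Invert the EOQ relation Q*² = 2DS/H.
From Q* = √(2DS/H): D = Q*²H / (2S) = 242.8² × 29.8 / (2 × 20.1) = 43700.618.

D ≈ 43,701 kegs per year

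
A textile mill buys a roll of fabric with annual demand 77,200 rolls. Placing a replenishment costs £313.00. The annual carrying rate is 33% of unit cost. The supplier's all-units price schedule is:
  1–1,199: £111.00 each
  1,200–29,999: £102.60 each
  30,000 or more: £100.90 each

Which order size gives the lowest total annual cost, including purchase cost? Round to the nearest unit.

Q* ≈ 1,200 rolls

Holding cost per unit per year at price C is H = 0.33·C.
For each price level, check whether its EOQ is feasible; otherwise the best quantity at that price is the breakpoint.
EOQ at £111.00 = 1148.6 (feasible in tier 1): TC = 77,200×£111.00 + (77,200/1148.6)×313 + (1148.6/2)×0.33×£111.00 = £8,611,274.05.
EOQ at £102.60 = 1194.7 < 1200, so use break Q=1200: TC = 77,200×£102.60 + (77,200/1200.0)×313 + (1200.0/2)×0.33×£102.60 = £7,961,171.13.
EOQ at £100.90 = 1204.7 < 30000, so use break Q=30000: TC = 77,200×£100.90 + (77,200/30000.0)×313 + (30000.0/2)×0.33×£100.90 = £8,289,740.45.
Lowest total cost is £7,961,171.13 at Q = 1200.0.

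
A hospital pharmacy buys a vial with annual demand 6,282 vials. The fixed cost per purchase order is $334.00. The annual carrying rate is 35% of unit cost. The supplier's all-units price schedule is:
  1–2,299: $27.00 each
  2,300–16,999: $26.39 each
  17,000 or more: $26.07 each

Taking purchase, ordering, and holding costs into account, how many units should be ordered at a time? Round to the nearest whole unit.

Holding cost per unit per year at price C is H = 0.35·C.
For each price level, check whether its EOQ is feasible; otherwise the best quantity at that price is the breakpoint.
EOQ at $27.00 = 666.4 (feasible in tier 1): TC = 6,282×$27.00 + (6,282/666.4)×334 + (666.4/2)×0.35×$27.00 = $175,911.28.
EOQ at $26.39 = 674.0 < 2300, so use break Q=2300: TC = 6,282×$26.39 + (6,282/2300.0)×334 + (2300.0/2)×0.35×$26.39 = $177,316.21.
EOQ at $26.07 = 678.2 < 17000, so use break Q=17000: TC = 6,282×$26.07 + (6,282/17000.0)×334 + (17000.0/2)×0.35×$26.07 = $241,453.41.
Lowest total cost is $175,911.28 at Q = 666.4.

Q* ≈ 666 vials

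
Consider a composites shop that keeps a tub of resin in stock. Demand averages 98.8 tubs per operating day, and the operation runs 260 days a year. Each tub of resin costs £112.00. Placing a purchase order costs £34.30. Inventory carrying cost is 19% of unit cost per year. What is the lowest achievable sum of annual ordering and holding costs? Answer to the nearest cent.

TC* ≈ £6,123.69

Annual demand D = 98.8 × 260 = 25,688.
Holding cost H = 0.19 × £112.00 = £21.2800 per unit per year.
EOQ = √(2DS/H) = √(2 × 25,688 × 34.3 / 21.28) ≈ 287.77.
At the optimum the two cost components are equal, so total cost = 2·(Q*/2)H = Q*·H.
Minimum total = √(2DSH) = √(2 × 25,688 × 34.3 × 21.28) ≈ 6123.687.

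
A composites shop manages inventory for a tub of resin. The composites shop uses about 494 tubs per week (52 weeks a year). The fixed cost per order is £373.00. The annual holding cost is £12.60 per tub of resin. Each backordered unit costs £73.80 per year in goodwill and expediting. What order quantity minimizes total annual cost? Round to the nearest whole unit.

Annual demand D = 494 × 52 = 25,688.
With planned backorders, Q* = √(2DS/H) · √((H+B)/B).
√(2DS/H) = √(2 × 25,688 × 373 / 12.6) = 1233.245.
√((H+B)/B) = √((12.6+73.8)/73.8) = 1.0820.
Q* ≈ 1334.375.

Q* ≈ 1,334 tubs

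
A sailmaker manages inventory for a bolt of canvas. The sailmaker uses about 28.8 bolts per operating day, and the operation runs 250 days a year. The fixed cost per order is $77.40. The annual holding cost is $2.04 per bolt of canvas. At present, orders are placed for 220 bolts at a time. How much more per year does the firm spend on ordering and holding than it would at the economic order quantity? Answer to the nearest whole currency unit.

Annual demand D = 28.8 × 250 = 7,200.
EOQ = √(2DS/H) = √(2 × 7,200 × 77.4 / 2.04) ≈ 739.16.
Cost at Q* = (D/Q*)S + (Q*/2)H = √(2DSH) ≈ $1,507.88.
Cost at Q = 220: (7,200/220)×77.4 + (220/2)×2.04 = $2,533.09 + $224.40 = $2,757.49.
Excess = $2,757.49 − $1,507.88 = $1,249.61.

Extra cost ≈ $1,250 per year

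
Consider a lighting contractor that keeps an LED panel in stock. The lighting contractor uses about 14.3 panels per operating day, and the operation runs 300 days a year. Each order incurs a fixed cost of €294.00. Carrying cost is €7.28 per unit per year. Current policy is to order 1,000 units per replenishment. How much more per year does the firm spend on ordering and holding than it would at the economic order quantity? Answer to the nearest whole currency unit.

Extra cost ≈ €616 per year

Annual demand D = 14.3 × 300 = 4,290.
EOQ = √(2DS/H) = √(2 × 4,290 × 294 / 7.28) ≈ 588.64.
Cost at Q* = (D/Q*)S + (Q*/2)H = √(2DSH) ≈ €4,285.32.
Cost at Q = 1,000: (4,290/1,000)×294 + (1,000/2)×7.28 = €1,261.26 + €3,640.00 = €4,901.26.
Excess = €4,901.26 − €4,285.32 = €615.94.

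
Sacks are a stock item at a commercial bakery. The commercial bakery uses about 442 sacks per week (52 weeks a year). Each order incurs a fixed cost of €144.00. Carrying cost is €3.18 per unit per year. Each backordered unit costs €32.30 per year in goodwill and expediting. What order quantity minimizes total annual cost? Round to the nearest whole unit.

Q* ≈ 1,512 sacks

Annual demand D = 442 × 52 = 22,984.
With planned backorders, Q* = √(2DS/H) · √((H+B)/B).
√(2DS/H) = √(2 × 22,984 × 144 / 3.18) = 1442.765.
√((H+B)/B) = √((3.18+32.3)/32.3) = 1.0481.
Q* ≈ 1512.119.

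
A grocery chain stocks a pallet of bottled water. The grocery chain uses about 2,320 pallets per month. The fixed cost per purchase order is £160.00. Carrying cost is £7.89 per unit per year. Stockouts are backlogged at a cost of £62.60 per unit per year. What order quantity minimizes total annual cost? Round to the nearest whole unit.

Annual demand D = 2,320 × 12 = 27,840.
With planned backorders, Q* = √(2DS/H) · √((H+B)/B).
√(2DS/H) = √(2 × 27,840 × 160 / 7.89) = 1062.603.
√((H+B)/B) = √((7.89+62.6)/62.6) = 1.0611.
Q* ≈ 1127.581.

Q* ≈ 1,128 pallets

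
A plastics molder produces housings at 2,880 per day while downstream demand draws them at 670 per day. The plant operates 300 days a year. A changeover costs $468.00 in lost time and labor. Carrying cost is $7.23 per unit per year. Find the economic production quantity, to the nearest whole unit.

Q* ≈ 5,823 housings

Annual demand D = 670 × 300 = 201,000.
Production build-up factor (1 − d/p) = 1 − 670/2,880 = 0.7674.
Q* = √(2DS / (H(1 − d/p))) = √(2 × 201,000 × 468 / (7.23 × 0.7674)).
= √(188,136,000 / 5.548) ≈ 5823.270.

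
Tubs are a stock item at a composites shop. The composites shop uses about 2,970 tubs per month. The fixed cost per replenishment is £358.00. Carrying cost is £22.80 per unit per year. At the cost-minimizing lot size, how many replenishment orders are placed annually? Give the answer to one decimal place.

N ≈ 33.7 orders per year

Annual demand D = 2,970 × 12 = 35,640.
EOQ = √(2DS/H) = √(2 × 35,640 × 358 / 22.8) ≈ 1057.93.
Orders per year = D / Q* = 35,640 / 1057.93 ≈ 33.688.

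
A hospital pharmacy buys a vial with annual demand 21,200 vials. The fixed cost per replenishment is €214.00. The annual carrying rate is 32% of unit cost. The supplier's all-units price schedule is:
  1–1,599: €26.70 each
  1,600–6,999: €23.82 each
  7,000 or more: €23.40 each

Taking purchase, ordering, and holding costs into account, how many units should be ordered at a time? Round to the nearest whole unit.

Holding cost per unit per year at price C is H = 0.32·C.
Candidates are each tier's EOQ (if it falls in that tier) and each price-break quantity.
EOQ at €26.70 = 1030.5 (feasible in tier 1): TC = 21,200×€26.70 + (21,200/1030.5)×214 + (1030.5/2)×0.32×€26.70 = €574,844.82.
EOQ at €23.82 = 1091.0 < 1600, so use break Q=1600: TC = 21,200×€23.82 + (21,200/1600.0)×214 + (1600.0/2)×0.32×€23.82 = €513,917.42.
EOQ at €23.40 = 1100.8 < 7000, so use break Q=7000: TC = 21,200×€23.40 + (21,200/7000.0)×214 + (7000.0/2)×0.32×€23.40 = €522,936.11.
Lowest total cost is €513,917.42 at Q = 1600.0.

Q* ≈ 1,600 vials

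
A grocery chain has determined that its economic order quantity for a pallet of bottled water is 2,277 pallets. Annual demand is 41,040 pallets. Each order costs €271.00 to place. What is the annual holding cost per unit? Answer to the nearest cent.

The basic EOQ model gives Q* = √(2DS/H); rearrange for the unknown.
From Q* = √(2DS/H): H = 2DS / Q*² = 2 × 41,040 × 271 / 2,277² = 4.2902.

H ≈ €4.29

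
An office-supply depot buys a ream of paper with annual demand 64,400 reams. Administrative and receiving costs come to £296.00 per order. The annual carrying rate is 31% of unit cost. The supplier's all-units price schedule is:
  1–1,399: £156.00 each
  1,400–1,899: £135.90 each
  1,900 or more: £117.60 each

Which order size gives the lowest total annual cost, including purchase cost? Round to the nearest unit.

Q* ≈ 1,900 reams

Holding cost per unit per year at price C is H = 0.31·C.
Candidates are each tier's EOQ (if it falls in that tier) and each price-break quantity.
EOQ at £156.00 = 887.9 (feasible in tier 1): TC = 64,400×£156.00 + (64,400/887.9)×296 + (887.9/2)×0.31×£156.00 = £10,089,338.51.
EOQ at £135.90 = 951.3 < 1400, so use break Q=1400: TC = 64,400×£135.90 + (64,400/1400.0)×296 + (1400.0/2)×0.31×£135.90 = £8,795,066.30.
EOQ at £117.60 = 1022.6 < 1900, so use break Q=1900: TC = 64,400×£117.60 + (64,400/1900.0)×296 + (1900.0/2)×0.31×£117.60 = £7,618,106.04.
Lowest total cost is £7,618,106.04 at Q = 1900.0.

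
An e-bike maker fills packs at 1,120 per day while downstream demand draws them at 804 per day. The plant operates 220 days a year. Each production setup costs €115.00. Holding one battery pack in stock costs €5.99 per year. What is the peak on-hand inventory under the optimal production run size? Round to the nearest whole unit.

Annual demand D = 804 × 220 = 176,880.
Production build-up factor (1 − d/p) = 1 − 804/1,120 = 0.2821.
Q* = √(2DS / (H(1 − d/p))) = √(2 × 176,880 × 115 / (5.99 × 0.2821)).
= √(40,682,400 / 1.69) ≈ 4906.314.
Maximum inventory = Q*(1 − d/p) = 4906.314 × 0.2821 ≈ 1384.281.

I_max ≈ 1,384 packs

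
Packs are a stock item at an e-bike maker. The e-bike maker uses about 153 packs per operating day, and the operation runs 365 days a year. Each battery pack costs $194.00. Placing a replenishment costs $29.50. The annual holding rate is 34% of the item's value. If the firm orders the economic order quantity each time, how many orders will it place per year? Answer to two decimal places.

N ≈ 249.87 orders per year

Annual demand D = 153 × 365 = 55,845.
Holding cost H = 0.34 × $194.00 = $65.9600 per unit per year.
The optimal lot size = √(2DS/H) = √(2 × 55,845 × 29.5 / 65.96) ≈ 223.50.
Orders per year = D / Q* = 55,845 / 223.50 ≈ 249.866.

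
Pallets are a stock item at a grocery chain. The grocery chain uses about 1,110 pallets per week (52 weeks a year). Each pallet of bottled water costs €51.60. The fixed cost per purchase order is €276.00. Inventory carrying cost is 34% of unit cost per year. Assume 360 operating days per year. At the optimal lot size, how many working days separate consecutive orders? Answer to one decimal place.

Annual demand D = 1,110 × 52 = 57,720.
Holding cost H = 0.34 × €51.60 = €17.5440 per unit per year.
EOQ = √(2DS/H) = √(2 × 57,720 × 276 / 17.544) ≈ 1347.62.
Cycle time = Q*/D × 360 = 1347.62 / 57,720 × 360 ≈ 8.405 days.

T ≈ 8.4 days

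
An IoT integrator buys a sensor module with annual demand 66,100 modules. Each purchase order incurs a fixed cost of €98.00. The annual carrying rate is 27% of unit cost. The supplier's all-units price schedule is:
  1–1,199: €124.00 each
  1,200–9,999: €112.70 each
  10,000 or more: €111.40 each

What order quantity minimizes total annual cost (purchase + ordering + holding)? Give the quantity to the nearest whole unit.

Q* ≈ 1,200 modules

Holding cost per unit per year at price C is H = 0.27·C.
Candidates are each tier's EOQ (if it falls in that tier) and each price-break quantity.
EOQ at €124.00 = 622.1 (feasible in tier 1): TC = 66,100×€124.00 + (66,100/622.1)×98 + (622.1/2)×0.27×€124.00 = €8,217,226.75.
EOQ at €112.70 = 652.5 < 1200, so use break Q=1200: TC = 66,100×€112.70 + (66,100/1200.0)×98 + (1200.0/2)×0.27×€112.70 = €7,473,125.57.
EOQ at €111.40 = 656.3 < 10000, so use break Q=10000: TC = 66,100×€111.40 + (66,100/10000.0)×98 + (10000.0/2)×0.27×€111.40 = €7,514,577.78.
Lowest total cost is €7,473,125.57 at Q = 1200.0.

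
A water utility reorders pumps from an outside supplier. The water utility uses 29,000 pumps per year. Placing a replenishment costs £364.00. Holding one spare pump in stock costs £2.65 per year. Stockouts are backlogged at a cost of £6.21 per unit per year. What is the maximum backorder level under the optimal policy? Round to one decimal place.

S* ≈ 1,008.4 pumps

With planned backorders, Q* = √(2DS/H) · √((H+B)/B).
√(2DS/H) = √(2 × 29,000 × 364 / 2.65) = 2822.551.
√((H+B)/B) = √((2.65+6.21)/6.21) = 1.1945.
Q* ≈ 3371.420.
S* = Q* · H/(H+B) = 3371.420 × 2.65/8.86 ≈ 1008.382.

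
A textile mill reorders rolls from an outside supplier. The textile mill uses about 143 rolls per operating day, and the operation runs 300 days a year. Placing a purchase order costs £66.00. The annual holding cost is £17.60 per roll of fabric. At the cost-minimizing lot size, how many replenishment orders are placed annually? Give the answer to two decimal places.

Annual demand D = 143 × 300 = 42,900.
The optimal lot size = √(2DS/H) = √(2 × 42,900 × 66 / 17.6) ≈ 567.23.
Orders per year = D / Q* = 42,900 / 567.23 ≈ 75.631.

N ≈ 75.63 orders per year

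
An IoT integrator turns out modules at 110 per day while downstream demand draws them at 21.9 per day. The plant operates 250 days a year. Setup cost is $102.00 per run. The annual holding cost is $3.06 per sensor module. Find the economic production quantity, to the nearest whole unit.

Annual demand D = 21.9 × 250 = 5,475.
Production build-up factor (1 − d/p) = 1 − 21.9/110 = 0.8009.
Q* = √(2DS / (H(1 − d/p))) = √(2 × 5,475 × 102 / (3.06 × 0.8009)).
= √(1,116,900 / 2.4508) ≈ 675.079.

Q* ≈ 675 modules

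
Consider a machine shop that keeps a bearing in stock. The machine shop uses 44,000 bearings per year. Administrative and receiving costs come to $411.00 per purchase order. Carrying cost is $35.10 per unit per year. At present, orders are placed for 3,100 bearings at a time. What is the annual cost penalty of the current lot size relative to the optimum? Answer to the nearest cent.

EOQ = √(2DS/H) = √(2 × 44,000 × 411 / 35.1) ≈ 1015.10.
Cost at Q* = (D/Q*)S + (Q*/2)H = √(2DSH) ≈ $35,630.00.
Cost at Q = 3,100: (44,000/3,100)×411 + (3,100/2)×35.1 = $5,833.55 + $54,405.00 = $60,238.55.
Excess = $60,238.55 − $35,630.00 = $24,608.55.

Extra cost ≈ $24,608.55 per year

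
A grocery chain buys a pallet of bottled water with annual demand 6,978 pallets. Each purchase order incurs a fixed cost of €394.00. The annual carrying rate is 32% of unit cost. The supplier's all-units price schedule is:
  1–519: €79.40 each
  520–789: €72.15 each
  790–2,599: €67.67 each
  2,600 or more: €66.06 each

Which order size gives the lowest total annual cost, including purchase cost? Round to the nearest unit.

Holding cost per unit per year at price C is H = 0.32·C.
Candidates are each tier's EOQ (if it falls in that tier) and each price-break quantity.
EOQ at €79.40 = 465.2 (feasible in tier 1): TC = 6,978×€79.40 + (6,978/465.2)×394 + (465.2/2)×0.32×€79.40 = €565,873.10.
EOQ at €72.15 = 488.0 < 520, so use break Q=520: TC = 6,978×€72.15 + (6,978/520.0)×394 + (520.0/2)×0.32×€72.15 = €514,752.76.
EOQ at €67.67 = 503.9 < 790, so use break Q=790: TC = 6,978×€67.67 + (6,978/790.0)×394 + (790.0/2)×0.32×€67.67 = €484,234.92.
EOQ at €66.06 = 510.0 < 2600, so use break Q=2600: TC = 6,978×€66.06 + (6,978/2600.0)×394 + (2600.0/2)×0.32×€66.06 = €489,505.08.
Lowest total cost is €484,234.92 at Q = 790.0.

Q* ≈ 790 pallets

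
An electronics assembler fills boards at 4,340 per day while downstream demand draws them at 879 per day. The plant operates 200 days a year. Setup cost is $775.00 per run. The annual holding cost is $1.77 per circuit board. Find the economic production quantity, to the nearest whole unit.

Annual demand D = 879 × 200 = 175,800.
Production build-up factor (1 − d/p) = 1 − 879/4,340 = 0.7975.
Q* = √(2DS / (H(1 − d/p))) = √(2 × 175,800 × 775 / (1.77 × 0.7975)).
= √(272,490,000 / 1.4115) ≈ 13894.173.

Q* ≈ 13,894 boards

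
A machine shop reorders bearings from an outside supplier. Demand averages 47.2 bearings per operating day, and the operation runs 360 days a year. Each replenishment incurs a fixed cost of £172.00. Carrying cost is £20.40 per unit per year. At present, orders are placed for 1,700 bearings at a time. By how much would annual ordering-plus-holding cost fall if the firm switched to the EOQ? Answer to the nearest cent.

Annual demand D = 47.2 × 360 = 16,992.
EOQ = √(2DS/H) = √(2 × 16,992 × 172 / 20.4) ≈ 535.29.
Cost at Q* = (D/Q*)S + (Q*/2)H = √(2DSH) ≈ £10,919.85.
Cost at Q = 1,700: (16,992/1,700)×172 + (1,700/2)×20.4 = £1,719.19 + £17,340.00 = £19,059.19.
Excess = £19,059.19 − £10,919.85 = £8,139.34.

Extra cost ≈ £8,139.34 per year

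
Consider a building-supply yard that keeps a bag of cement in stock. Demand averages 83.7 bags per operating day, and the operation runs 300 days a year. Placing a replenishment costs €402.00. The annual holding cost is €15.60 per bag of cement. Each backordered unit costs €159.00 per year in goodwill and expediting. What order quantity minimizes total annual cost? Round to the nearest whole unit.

Q* ≈ 1,192 bags

Annual demand D = 83.7 × 300 = 25,110.
With planned backorders, Q* = √(2DS/H) · √((H+B)/B).
√(2DS/H) = √(2 × 25,110 × 402 / 15.6) = 1137.599.
√((H+B)/B) = √((15.6+159)/159) = 1.0479.
Q* ≈ 1192.100.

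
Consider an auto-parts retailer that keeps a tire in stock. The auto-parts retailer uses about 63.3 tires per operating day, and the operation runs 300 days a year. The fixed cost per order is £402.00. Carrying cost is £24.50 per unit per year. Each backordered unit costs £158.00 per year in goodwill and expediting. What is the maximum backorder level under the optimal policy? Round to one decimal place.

S* ≈ 113.9 tires

Annual demand D = 63.3 × 300 = 18,990.
With planned backorders, Q* = √(2DS/H) · √((H+B)/B).
√(2DS/H) = √(2 × 18,990 × 402 / 24.5) = 789.419.
√((H+B)/B) = √((24.5+158)/158) = 1.0747.
Q* ≈ 848.419.
S* = Q* · H/(H+B) = 848.419 × 24.5/182.5 ≈ 113.897.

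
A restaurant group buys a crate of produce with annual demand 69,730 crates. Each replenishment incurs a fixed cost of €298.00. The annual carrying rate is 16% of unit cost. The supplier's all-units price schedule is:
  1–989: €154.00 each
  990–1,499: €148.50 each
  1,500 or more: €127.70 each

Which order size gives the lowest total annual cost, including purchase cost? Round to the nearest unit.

Q* ≈ 1,500 crates

Holding cost per unit per year at price C is H = 0.16·C.
Candidates are each tier's EOQ (if it falls in that tier) and each price-break quantity.
Tier 1 (€154.00): EOQ = 1298.7 exceeds tier's upper bound 989, so this tier is dominated.
EOQ at €148.50 = 1322.5 (feasible in tier 2): TC = 69,730×€148.50 + (69,730/1322.5)×298 + (1322.5/2)×0.16×€148.50 = €10,386,328.62.
EOQ at €127.70 = 1426.2 < 1500, so use break Q=1500: TC = 69,730×€127.70 + (69,730/1500.0)×298 + (1500.0/2)×0.16×€127.70 = €8,933,698.03.
Lowest total cost is €8,933,698.03 at Q = 1500.0.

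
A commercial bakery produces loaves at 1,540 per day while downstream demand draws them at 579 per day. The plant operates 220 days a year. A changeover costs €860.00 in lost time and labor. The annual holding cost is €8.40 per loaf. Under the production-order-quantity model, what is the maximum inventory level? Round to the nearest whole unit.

Annual demand D = 579 × 220 = 127,380.
Production build-up factor (1 − d/p) = 1 − 579/1,540 = 0.6240.
Q* = √(2DS / (H(1 − d/p))) = √(2 × 127,380 × 860 / (8.4 × 0.6240)).
= √(219,093,600 / 5.2418) ≈ 6465.079.
Maximum inventory = Q*(1 − d/p) = 6465.079 × 0.6240 ≈ 4034.378.

I_max ≈ 4,034 loaves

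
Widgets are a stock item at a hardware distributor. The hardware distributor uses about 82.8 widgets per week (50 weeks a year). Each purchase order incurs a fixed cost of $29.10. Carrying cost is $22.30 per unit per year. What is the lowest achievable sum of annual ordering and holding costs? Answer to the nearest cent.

TC* ≈ $2,318.00

Annual demand D = 82.8 × 50 = 4,140.
The optimal lot size = √(2DS/H) = √(2 × 4,140 × 29.1 / 22.3) ≈ 103.95.
At Q*, ordering cost (D/Q*)S equals holding cost (Q*/2)H, each = √(DSH/2).
Minimum total = √(2DSH) = √(2 × 4,140 × 29.1 × 22.3) ≈ 2318.004.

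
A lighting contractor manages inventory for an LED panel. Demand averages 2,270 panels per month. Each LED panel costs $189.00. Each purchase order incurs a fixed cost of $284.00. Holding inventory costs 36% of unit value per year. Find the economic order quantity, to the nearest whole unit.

Q* ≈ 477 panels

Annual demand D = 2,270 × 12 = 27,240.
Holding cost H = 0.36 × $189.00 = $68.0400 per unit per year.
EOQ = √(2DS / H) = √(2 × 27,240 × 284 / 68.04).
= √(15,472,320 / 68.04) = √227,400.3527 ≈ 476.865.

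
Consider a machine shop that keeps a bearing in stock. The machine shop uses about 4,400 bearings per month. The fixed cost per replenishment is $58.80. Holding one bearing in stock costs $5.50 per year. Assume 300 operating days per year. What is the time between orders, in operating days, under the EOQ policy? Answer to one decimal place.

Annual demand D = 4,400 × 12 = 52,800.
EOQ = √(2DS/H) = √(2 × 52,800 × 58.8 / 5.5) ≈ 1062.53.
Cycle time = Q*/D × 300 = 1062.53 / 52,800 × 300 ≈ 6.037 days.

T ≈ 6.0 days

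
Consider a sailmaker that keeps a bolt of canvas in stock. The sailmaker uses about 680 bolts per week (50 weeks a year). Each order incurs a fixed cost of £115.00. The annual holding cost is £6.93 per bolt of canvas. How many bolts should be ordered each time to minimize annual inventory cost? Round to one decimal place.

Annual demand D = 680 × 50 = 34,000.
EOQ = √(2DS / H) = √(2 × 34,000 × 115 / 6.93).
= √(7,820,000 / 6.93) = √1,128,427.1284 ≈ 1062.275.

Q* ≈ 1,062.3 bolts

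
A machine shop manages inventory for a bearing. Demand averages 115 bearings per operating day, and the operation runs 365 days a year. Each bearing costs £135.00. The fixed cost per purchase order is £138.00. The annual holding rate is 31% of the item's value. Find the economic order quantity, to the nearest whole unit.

Annual demand D = 115 × 365 = 41,975.
Holding cost H = 0.31 × £135.00 = £41.8500 per unit per year.
EOQ = √(2DS / H) = √(2 × 41,975 × 138 / 41.85).
= √(11,585,100 / 41.85) = √276,824.3728 ≈ 526.141.

Q* ≈ 526 bearings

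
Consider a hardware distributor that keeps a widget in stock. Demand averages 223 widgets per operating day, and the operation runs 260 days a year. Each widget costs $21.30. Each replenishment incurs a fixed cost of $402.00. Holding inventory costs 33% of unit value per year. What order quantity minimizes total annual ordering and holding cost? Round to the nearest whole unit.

Annual demand D = 223 × 260 = 57,980.
Holding cost H = 0.33 × $21.30 = $7.0290 per unit per year.
EOQ = √(2DS / H) = √(2 × 57,980 × 402 / 7.029).
= √(46,615,920 / 7.029) = √6,631,941.9548 ≈ 2575.256.

Q* ≈ 2,575 widgets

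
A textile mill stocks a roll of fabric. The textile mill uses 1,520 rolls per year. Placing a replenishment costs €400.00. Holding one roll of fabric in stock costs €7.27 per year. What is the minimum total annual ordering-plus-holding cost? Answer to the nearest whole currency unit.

TC* ≈ €2,973

The optimal lot size = √(2DS/H) = √(2 × 1,520 × 400 / 7.27) ≈ 408.98.
At the optimum the two cost components are equal, so total cost = 2·(Q*/2)H = Q*·H.
Minimum total = √(2DSH) = √(2 × 1,520 × 400 × 7.27) ≈ 2973.268.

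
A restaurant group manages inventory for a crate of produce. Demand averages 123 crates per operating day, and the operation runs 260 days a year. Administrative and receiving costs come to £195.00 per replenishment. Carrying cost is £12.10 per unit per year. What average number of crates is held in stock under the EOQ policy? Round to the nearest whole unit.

Annual demand D = 123 × 260 = 31,980.
Q* = √(2DS/H) = √(2 × 31,980 × 195 / 12.1) ≈ 1015.26.
Average inventory = Q*/2 ≈ 1015.26 / 2 = 507.632.

Average inventory ≈ 508 crates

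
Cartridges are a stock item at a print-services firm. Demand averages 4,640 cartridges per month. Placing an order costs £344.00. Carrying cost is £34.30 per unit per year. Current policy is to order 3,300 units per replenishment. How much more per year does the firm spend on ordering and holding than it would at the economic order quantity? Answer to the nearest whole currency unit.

Extra cost ≈ £26,151 per year

Annual demand D = 4,640 × 12 = 55,680.
EOQ = √(2DS/H) = √(2 × 55,680 × 344 / 34.3) ≈ 1056.81.
Cost at Q* = (D/Q*)S + (Q*/2)H = √(2DSH) ≈ £36,248.57.
Cost at Q = 3,300: (55,680/3,300)×344 + (3,300/2)×34.3 = £5,804.22 + £56,595.00 = £62,399.22.
Excess = £62,399.22 − £36,248.57 = £26,150.65.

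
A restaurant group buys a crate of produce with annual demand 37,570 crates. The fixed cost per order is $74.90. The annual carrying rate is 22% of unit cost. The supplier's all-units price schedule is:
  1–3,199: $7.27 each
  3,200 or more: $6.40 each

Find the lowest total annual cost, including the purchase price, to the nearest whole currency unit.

Holding cost per unit per year at price C is H = 0.22·C.
Candidates are each tier's EOQ (if it falls in that tier) and each price-break quantity.
EOQ at $7.27 = 1875.8 (feasible in tier 1): TC = 37,570×$7.27 + (37,570/1875.8)×74.9 + (1875.8/2)×0.22×$7.27 = $276,134.13.
EOQ at $6.40 = 1999.3 < 3200, so use break Q=3200: TC = 37,570×$6.40 + (37,570/3200.0)×74.9 + (3200.0/2)×0.22×$6.40 = $243,580.17.
Lowest total cost among the candidates is at Q = 3200.0.

TC* ≈ $243,580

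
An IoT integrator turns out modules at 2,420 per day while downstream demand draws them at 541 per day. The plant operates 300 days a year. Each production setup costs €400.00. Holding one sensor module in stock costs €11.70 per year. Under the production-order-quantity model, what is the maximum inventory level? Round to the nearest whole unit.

Annual demand D = 541 × 300 = 162,300.
Production build-up factor (1 − d/p) = 1 − 541/2,420 = 0.7764.
Q* = √(2DS / (H(1 − d/p))) = √(2 × 162,300 × 400 / (11.7 × 0.7764)).
= √(129,840,000 / 9.0844) ≈ 3780.555.
Maximum inventory = Q*(1 − d/p) = 3780.555 × 0.7764 ≈ 2935.398.

I_max ≈ 2,935 modules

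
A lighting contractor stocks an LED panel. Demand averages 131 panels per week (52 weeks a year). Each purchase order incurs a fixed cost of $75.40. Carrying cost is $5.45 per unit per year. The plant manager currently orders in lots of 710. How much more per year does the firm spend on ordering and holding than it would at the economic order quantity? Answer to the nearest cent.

Annual demand D = 131 × 52 = 6,812.
EOQ = √(2DS/H) = √(2 × 6,812 × 75.4 / 5.45) ≈ 434.15.
Cost at Q* = (D/Q*)S + (Q*/2)H = √(2DSH) ≈ $2,366.12.
Cost at Q = 710: (6,812/710)×75.4 + (710/2)×5.45 = $723.42 + $1,934.75 = $2,658.17.
Excess = $2,658.17 − $2,366.12 = $292.05.

Extra cost ≈ $292.05 per year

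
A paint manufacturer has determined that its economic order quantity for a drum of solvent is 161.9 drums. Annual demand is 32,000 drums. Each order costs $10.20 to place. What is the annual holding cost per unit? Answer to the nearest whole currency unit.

H ≈ $25

The basic EOQ model gives Q* = √(2DS/H); rearrange for the unknown.
From Q* = √(2DS/H): H = 2DS / Q*² = 2 × 32,000 × 10.2 / 161.9² = 24.9050.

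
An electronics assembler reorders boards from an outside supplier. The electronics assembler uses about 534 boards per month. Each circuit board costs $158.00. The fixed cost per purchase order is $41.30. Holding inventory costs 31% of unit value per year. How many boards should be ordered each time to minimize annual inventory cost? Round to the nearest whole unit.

Q* ≈ 104 boards

Annual demand D = 534 × 12 = 6,408.
Holding cost H = 0.31 × $158.00 = $48.9800 per unit per year.
EOQ = √(2DS / H) = √(2 × 6,408 × 41.3 / 48.98).
= √(529,300.8 / 48.98) = √10,806.4679 ≈ 103.954.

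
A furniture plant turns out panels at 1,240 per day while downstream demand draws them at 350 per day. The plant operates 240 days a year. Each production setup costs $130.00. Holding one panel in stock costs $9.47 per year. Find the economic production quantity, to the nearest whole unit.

Annual demand D = 350 × 240 = 84,000.
Production build-up factor (1 − d/p) = 1 − 350/1,240 = 0.7177.
Q* = √(2DS / (H(1 − d/p))) = √(2 × 84,000 × 130 / (9.47 × 0.7177)).
= √(21,840,000 / 6.797) ≈ 1792.533.

Q* ≈ 1,793 panels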